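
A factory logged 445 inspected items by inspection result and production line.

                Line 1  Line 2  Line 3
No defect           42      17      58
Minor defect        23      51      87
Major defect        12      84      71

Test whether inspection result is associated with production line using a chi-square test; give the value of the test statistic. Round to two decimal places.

Row totals: 117, 161, 167. Column totals: 77, 152, 216. Grand total N = 445.
Expected counts (row total × column total / N):
  No defect, Line 1: 117×77/445 = 20.245
  No defect, Line 2: 117×152/445 = 39.964
  No defect, Line 3: 117×216/445 = 56.791
  Minor defect, Line 1: 161×77/445 = 27.858
  Minor defect, Line 2: 161×152/445 = 54.993
  Minor defect, Line 3: 161×216/445 = 78.148
  Major defect, Line 1: 167×77/445 = 28.897
  Major defect, Line 2: 167×152/445 = 57.043
  Major defect, Line 3: 167×216/445 = 81.061
Contributions (O − E)²/E:
  (42 − 20.245)²/20.245 = 23.3776
  (17 − 39.964)²/39.964 = 13.1955
  (58 − 56.791)²/56.791 = 0.0257
  (23 − 27.858)²/27.858 = 0.8472
  (51 − 54.993)²/54.993 = 0.2899
  (87 − 78.148)²/78.148 = 1.0027
  (12 − 28.897)²/28.897 = 9.8802
  (84 − 57.043)²/57.043 = 12.7392
  (71 − 81.061)²/81.061 = 1.2487
χ² = 23.3776 + 13.1955 + 0.0257 + 0.8472 + 0.2899 + 1.0027 + 9.8802 + 12.7392 + 1.2487 = 62.61

62.61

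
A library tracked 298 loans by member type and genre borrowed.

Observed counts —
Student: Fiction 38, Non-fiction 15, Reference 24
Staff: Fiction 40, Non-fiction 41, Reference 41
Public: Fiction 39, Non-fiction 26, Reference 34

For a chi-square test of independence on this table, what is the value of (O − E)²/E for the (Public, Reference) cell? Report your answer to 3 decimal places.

Row total (Public) = 99; column total (Reference) = 99; N = 298.
Expected count E = 99 × 99 / 298 = 32.8893.
Contribution = (O − E)²/E = (34 − 32.8893)² / 32.8893 = 0.038.

0.038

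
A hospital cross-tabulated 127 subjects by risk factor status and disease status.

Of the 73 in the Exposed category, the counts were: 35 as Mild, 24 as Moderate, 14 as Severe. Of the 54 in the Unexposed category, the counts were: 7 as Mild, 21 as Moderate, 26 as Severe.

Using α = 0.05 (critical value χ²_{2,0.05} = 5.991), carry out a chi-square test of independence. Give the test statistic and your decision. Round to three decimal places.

20.073; reject H₀

Row totals: 73, 54. Column totals: 42, 45, 40. Grand total N = 127.
Expected counts (row total × column total / N):
  Exposed, Mild: 73×42/127 = 24.1417
  Exposed, Moderate: 73×45/127 = 25.8661
  Exposed, Severe: 73×40/127 = 22.9921
  Unexposed, Mild: 54×42/127 = 17.8583
  Unexposed, Moderate: 54×45/127 = 19.1339
  Unexposed, Severe: 54×40/127 = 17.0079
Contributions (O − E)²/E:
  (35 − 24.1417)²/24.1417 = 4.8838
  (24 − 25.8661)²/25.8661 = 0.1346
  (14 − 22.9921)²/22.9921 = 3.5168
  (7 − 17.8583)²/17.8583 = 6.6021
  (21 − 19.1339)²/19.1339 = 0.1820
  (26 − 17.0079)²/17.0079 = 4.7541
χ² = 4.8838 + 0.1346 + 3.5168 + 6.6021 + 0.1820 + 4.7541 = 20.073
df = (2−1)(3−1) = 2. Since 20.073 > 5.991, reject the null hypothesis of independence at α = 0.05.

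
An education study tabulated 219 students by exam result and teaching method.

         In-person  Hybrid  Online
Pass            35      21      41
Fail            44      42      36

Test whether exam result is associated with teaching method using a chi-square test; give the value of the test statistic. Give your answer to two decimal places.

5.57

Row totals: 97, 122. Column totals: 79, 63, 77. Grand total N = 219.
Expected counts (row total × column total / N):
  Pass, In-person: 97×79/219 = 34.991
  Pass, Hybrid: 97×63/219 = 27.904
  Pass, Online: 97×77/219 = 34.105
  Fail, In-person: 122×79/219 = 44.009
  Fail, Hybrid: 122×63/219 = 35.096
  Fail, Online: 122×77/219 = 42.895
Contributions (O − E)²/E:
  (35 − 34.991)²/34.991 = 0.0000
  (21 − 27.904)²/27.904 = 1.7082
  (41 − 34.105)²/34.105 = 1.3940
  (44 − 44.009)²/44.009 = 0.0000
  (42 − 35.096)²/35.096 = 1.3581
  (36 − 42.895)²/42.895 = 1.1083
χ² = 0.0000 + 1.7082 + 1.3940 + 0.0000 + 1.3581 + 1.1083 = 5.57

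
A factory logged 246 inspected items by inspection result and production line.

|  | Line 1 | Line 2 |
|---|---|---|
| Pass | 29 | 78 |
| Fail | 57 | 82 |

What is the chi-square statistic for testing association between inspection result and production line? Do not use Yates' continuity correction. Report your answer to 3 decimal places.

5.141

Row totals: 107, 139. Column totals: 86, 160. Grand total N = 246.
Expected counts (row total × column total / N):
  Pass, Line 1: 107×86/246 = 37.4065
  Pass, Line 2: 107×160/246 = 69.5935
  Fail, Line 1: 139×86/246 = 48.5935
  Fail, Line 2: 139×160/246 = 90.4065
Contributions (O − E)²/E:
  (29 − 37.4065)²/37.4065 = 1.8892
  (78 − 69.5935)²/69.5935 = 1.0155
  (57 − 48.5935)²/48.5935 = 1.4543
  (82 − 90.4065)²/90.4065 = 0.7817
χ² = 1.8892 + 1.0155 + 1.4543 + 0.7817 = 5.141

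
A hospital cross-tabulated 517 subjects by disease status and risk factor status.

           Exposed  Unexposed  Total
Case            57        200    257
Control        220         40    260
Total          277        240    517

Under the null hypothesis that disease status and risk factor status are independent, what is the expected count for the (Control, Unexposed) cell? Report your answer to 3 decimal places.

120.696

Row total (Control) = 260; column total (Unexposed) = 240; grand total N = 517.
Expected count = (row total × column total) / N = 260 × 240 / 517 = 120.696.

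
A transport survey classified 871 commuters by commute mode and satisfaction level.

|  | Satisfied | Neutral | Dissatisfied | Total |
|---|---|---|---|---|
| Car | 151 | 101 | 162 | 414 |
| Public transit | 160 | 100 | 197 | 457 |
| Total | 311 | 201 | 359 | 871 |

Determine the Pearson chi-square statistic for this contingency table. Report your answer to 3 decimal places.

Grand total N = 871.
Expected counts (row total × column total / N):
  Car, Satisfied: 414×311/871 = 147.8232
  Car, Neutral: 414×201/871 = 95.5385
  Car, Dissatisfied: 414×359/871 = 170.6383
  Public transit, Satisfied: 457×311/871 = 163.1768
  Public transit, Neutral: 457×201/871 = 105.4615
  Public transit, Dissatisfied: 457×359/871 = 188.3617
Contributions (O − E)²/E:
  (151 − 147.8232)²/147.8232 = 0.0683
  (101 − 95.5385)²/95.5385 = 0.3122
  (162 − 170.6383)²/170.6383 = 0.4373
  (160 − 163.1768)²/163.1768 = 0.0618
  (100 − 105.4615)²/105.4615 = 0.2828
  (197 − 188.3617)²/188.3617 = 0.3962
χ² = 0.0683 + 0.3122 + 0.4373 + 0.0618 + 0.2828 + 0.3962 = 1.559

1.559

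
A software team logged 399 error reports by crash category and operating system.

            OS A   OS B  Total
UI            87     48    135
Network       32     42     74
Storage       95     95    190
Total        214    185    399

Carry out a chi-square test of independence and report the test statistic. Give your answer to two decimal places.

Grand total N = 399.
Expected counts (row total × column total / N):
  UI, OS A: 135×214/399 = 72.406
  UI, OS B: 135×185/399 = 62.594
  Network, OS A: 74×214/399 = 39.689
  Network, OS B: 74×185/399 = 34.311
  Storage, OS A: 190×214/399 = 101.905
  Storage, OS B: 190×185/399 = 88.095
Contributions (O − E)²/E:
  (87 − 72.406)²/72.406 = 2.9415
  (48 − 62.594)²/62.594 = 3.4026
  (32 − 39.689)²/39.689 = 1.4896
  (42 − 34.311)²/34.311 = 1.7231
  (95 − 101.905)²/101.905 = 0.4679
  (95 − 88.095)²/88.095 = 0.5412
χ² = 2.9415 + 3.4026 + 1.4896 + 1.7231 + 0.4679 + 0.5412 = 10.57

10.57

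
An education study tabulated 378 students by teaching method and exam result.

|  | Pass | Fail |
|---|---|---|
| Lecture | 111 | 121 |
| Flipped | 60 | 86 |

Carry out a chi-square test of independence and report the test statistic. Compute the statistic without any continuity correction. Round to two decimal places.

Row totals: 232, 146. Column totals: 171, 207. Grand total N = 378.
Expected counts (row total × column total / N):
  Lecture, Pass: 232×171/378 = 104.952
  Lecture, Fail: 232×207/378 = 127.048
  Flipped, Pass: 146×171/378 = 66.048
  Flipped, Fail: 146×207/378 = 79.952
Contributions (O − E)²/E:
  (111 − 104.952)²/104.952 = 0.3485
  (121 − 127.048)²/127.048 = 0.2879
  (60 − 66.048)²/66.048 = 0.5538
  (86 − 79.952)²/79.952 = 0.4575
χ² = 0.3485 + 0.2879 + 0.5538 + 0.4575 = 1.65

1.65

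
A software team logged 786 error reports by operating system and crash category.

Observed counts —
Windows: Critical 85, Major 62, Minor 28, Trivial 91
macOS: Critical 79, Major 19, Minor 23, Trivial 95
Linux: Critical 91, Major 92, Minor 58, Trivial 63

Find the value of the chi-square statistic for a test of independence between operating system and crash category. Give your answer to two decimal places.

Row totals: 266, 216, 304. Column totals: 255, 173, 109, 249. Grand total N = 786.
Expected counts (row total × column total / N):
  Windows, Critical: 266×255/786 = 86.298
  Windows, Major: 266×173/786 = 58.547
  Windows, Minor: 266×109/786 = 36.888
  Windows, Trivial: 266×249/786 = 84.267
  macOS, Critical: 216×255/786 = 70.076
  macOS, Major: 216×173/786 = 47.542
  macOS, Minor: 216×109/786 = 29.954
  macOS, Trivial: 216×249/786 = 68.427
  Linux, Critical: 304×255/786 = 98.626
  Linux, Major: 304×173/786 = 66.911
  Linux, Minor: 304×109/786 = 42.158
  Linux, Trivial: 304×249/786 = 96.305
Contributions (O − E)²/E:
  (85 − 86.298)²/86.298 = 0.0195
  (62 − 58.547)²/58.547 = 0.2037
  (28 − 36.888)²/36.888 = 2.1415
  (91 − 84.267)²/84.267 = 0.5380
  (79 − 70.076)²/70.076 = 1.1364
  (19 − 47.542)²/47.542 = 17.1353
  (23 − 29.954)²/29.954 = 1.6144
  (95 − 68.427)²/68.427 = 10.3194
  (91 − 98.626)²/98.626 = 0.5897
  (92 − 66.911)²/66.911 = 9.4074
  (58 − 42.158)²/42.158 = 5.9531
  (63 − 96.305)²/96.305 = 11.5178
χ² = 0.0195 + 0.2037 + 2.1415 + 0.5380 + 1.1364 + 17.1353 + 1.6144 + 10.3194 + 0.5897 + 9.4074 + 5.9531 + 11.5178 = 60.58

60.58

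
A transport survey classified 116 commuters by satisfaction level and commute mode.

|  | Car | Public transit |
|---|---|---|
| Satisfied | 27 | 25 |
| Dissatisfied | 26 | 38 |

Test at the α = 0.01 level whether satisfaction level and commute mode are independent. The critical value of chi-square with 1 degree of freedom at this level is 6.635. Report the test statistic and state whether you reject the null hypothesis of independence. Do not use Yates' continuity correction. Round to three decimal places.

Row totals: 52, 64. Column totals: 53, 63. Grand total N = 116.
Expected counts (row total × column total / N):
  Satisfied, Car: 52×53/116 = 23.7586
  Satisfied, Public transit: 52×63/116 = 28.2414
  Dissatisfied, Car: 64×53/116 = 29.2414
  Dissatisfied, Public transit: 64×63/116 = 34.7586
Contributions (O − E)²/E:
  (27 − 23.7586)²/23.7586 = 0.4422
  (25 − 28.2414)²/28.2414 = 0.3720
  (26 − 29.2414)²/29.2414 = 0.3593
  (38 − 34.7586)²/34.7586 = 0.3023
χ² = 0.4422 + 0.3720 + 0.3593 + 0.3023 = 1.476
df = (2−1)(2−1) = 1. Since 1.476 < 6.635, fail to reject the null hypothesis of independence at α = 0.01.

1.476; fail to reject H₀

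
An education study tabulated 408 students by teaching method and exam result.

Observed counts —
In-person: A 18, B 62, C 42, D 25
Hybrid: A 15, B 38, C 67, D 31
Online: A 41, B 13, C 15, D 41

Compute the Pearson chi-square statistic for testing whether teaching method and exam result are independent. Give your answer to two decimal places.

Row totals: 147, 151, 110. Column totals: 74, 113, 124, 97. Grand total N = 408.
Expected counts (row total × column total / N):
  In-person, A: 147×74/408 = 26.662
  In-person, B: 147×113/408 = 40.713
  In-person, C: 147×124/408 = 44.676
  In-person, D: 147×97/408 = 34.949
  Hybrid, A: 151×74/408 = 27.387
  Hybrid, B: 151×113/408 = 41.821
  Hybrid, C: 151×124/408 = 45.892
  Hybrid, D: 151×97/408 = 35.900
  Online, A: 110×74/408 = 19.951
  Online, B: 110×113/408 = 30.466
  Online, C: 110×124/408 = 33.431
  Online, D: 110×97/408 = 26.152
Contributions (O − E)²/E:
  (18 − 26.662)²/26.662 = 2.8141
  (62 − 40.713)²/40.713 = 11.1300
  (42 − 44.676)²/44.676 = 0.1603
  (25 − 34.949)²/34.949 = 2.8322
  (15 − 27.387)²/27.387 = 5.6026
  (38 − 41.821)²/41.821 = 0.3491
  (67 − 45.892)²/45.892 = 9.7086
  (31 − 35.900)²/35.900 = 0.6688
  (41 − 19.951)²/19.951 = 22.2074
  (13 − 30.466)²/30.466 = 10.0132
  (15 − 33.431)²/33.431 = 10.1613
  (41 − 26.152)²/26.152 = 8.4301
χ² = 2.8141 + 11.1300 + 0.1603 + 2.8322 + 5.6026 + 0.3491 + 9.7086 + 0.6688 + 22.2074 + 10.0132 + 10.1613 + 8.4301 = 84.08

84.08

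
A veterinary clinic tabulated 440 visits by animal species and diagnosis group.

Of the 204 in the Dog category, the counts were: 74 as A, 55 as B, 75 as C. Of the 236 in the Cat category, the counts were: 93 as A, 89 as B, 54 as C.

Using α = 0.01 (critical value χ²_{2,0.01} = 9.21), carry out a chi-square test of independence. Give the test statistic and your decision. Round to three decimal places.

Row totals: 204, 236. Column totals: 167, 144, 129. Grand total N = 440.
Expected counts (row total × column total / N):
  Dog, A: 204×167/440 = 77.4273
  Dog, B: 204×144/440 = 66.7636
  Dog, C: 204×129/440 = 59.8091
  Cat, A: 236×167/440 = 89.5727
  Cat, B: 236×144/440 = 77.2364
  Cat, C: 236×129/440 = 69.1909
Contributions (O − E)²/E:
  (74 − 77.4273)²/77.4273 = 0.1517
  (55 − 66.7636)²/66.7636 = 2.0727
  (75 − 59.8091)²/59.8091 = 3.8583
  (93 − 89.5727)²/89.5727 = 0.1311
  (89 − 77.2364)²/77.2364 = 1.7917
  (54 − 69.1909)²/69.1909 = 3.3352
χ² = 0.1517 + 2.0727 + 3.8583 + 0.1311 + 1.7917 + 3.3352 = 11.341
df = (2−1)(3−1) = 2. Since 11.341 > 9.21, reject the null hypothesis of independence at α = 0.01.

11.341; reject H₀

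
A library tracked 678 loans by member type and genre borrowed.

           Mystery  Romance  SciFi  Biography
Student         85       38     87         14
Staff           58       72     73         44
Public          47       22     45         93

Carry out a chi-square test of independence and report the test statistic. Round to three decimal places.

118.893

Row totals: 224, 247, 207. Column totals: 190, 132, 205, 151. Grand total N = 678.
Expected counts (row total × column total / N):
  Student, Mystery: 224×190/678 = 62.7729
  Student, Romance: 224×132/678 = 43.6106
  Student, SciFi: 224×205/678 = 67.7286
  Student, Biography: 224×151/678 = 49.8879
  Staff, Mystery: 247×190/678 = 69.2183
  Staff, Romance: 247×132/678 = 48.0885
  Staff, SciFi: 247×205/678 = 74.6829
  Staff, Biography: 247×151/678 = 55.0103
  Public, Mystery: 207×190/678 = 58.0088
  Public, Romance: 207×132/678 = 40.3009
  Public, SciFi: 207×205/678 = 62.5885
  Public, Biography: 207×151/678 = 46.1018
Contributions (O − E)²/E:
  (85 − 62.7729)²/62.7729 = 7.8703
  (38 − 43.6106)²/43.6106 = 0.7218
  (87 − 67.7286)²/67.7286 = 5.4835
  (14 − 49.8879)²/49.8879 = 25.8167
  (58 − 69.2183)²/69.2183 = 1.8182
  (72 − 48.0885)²/48.0885 = 11.8897
  (73 − 74.6829)²/74.6829 = 0.0379
  (44 − 55.0103)²/55.0103 = 2.2037
  (47 − 58.0088)²/58.0088 = 2.0892
  (22 − 40.3009)²/40.3009 = 8.3106
  (45 − 62.5885)²/62.5885 = 4.9427
  (93 − 46.1018)²/46.1018 = 47.7084
χ² = 7.8703 + 0.7218 + 5.4835 + 25.8167 + 1.8182 + 11.8897 + 0.0379 + 2.2037 + 2.0892 + 8.3106 + 4.9427 + 47.7084 = 118.893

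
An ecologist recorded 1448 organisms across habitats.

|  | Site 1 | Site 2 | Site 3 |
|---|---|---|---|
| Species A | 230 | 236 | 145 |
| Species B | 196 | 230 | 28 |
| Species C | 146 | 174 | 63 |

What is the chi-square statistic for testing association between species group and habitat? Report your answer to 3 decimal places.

Row totals: 611, 454, 383. Column totals: 572, 640, 236. Grand total N = 1448.
Expected counts (row total × column total / N):
  Species A, Site 1: 611×572/1448 = 241.3619
  Species A, Site 2: 611×640/1448 = 270.0552
  Species A, Site 3: 611×236/1448 = 99.5829
  Species B, Site 1: 454×572/1448 = 179.3425
  Species B, Site 2: 454×640/1448 = 200.6630
  Species B, Site 3: 454×236/1448 = 73.9945
  Species C, Site 1: 383×572/1448 = 151.2956
  Species C, Site 2: 383×640/1448 = 169.2818
  Species C, Site 3: 383×236/1448 = 62.4227
Contributions (O − E)²/E:
  (230 − 241.3619)²/241.3619 = 0.5349
  (236 − 270.0552)²/270.0552 = 4.2945
  (145 − 99.5829)²/99.5829 = 20.7135
  (196 − 179.3425)²/179.3425 = 1.5472
  (230 − 200.6630)²/200.6630 = 4.2891
  (28 − 73.9945)²/73.9945 = 28.5899
  (146 − 151.2956)²/151.2956 = 0.1854
  (174 − 169.2818)²/169.2818 = 0.1315
  (63 − 62.4227)²/62.4227 = 0.0053
χ² = 0.5349 + 4.2945 + 20.7135 + 1.5472 + 4.2891 + 28.5899 + 0.1854 + 0.1315 + 0.0053 = 60.291

60.291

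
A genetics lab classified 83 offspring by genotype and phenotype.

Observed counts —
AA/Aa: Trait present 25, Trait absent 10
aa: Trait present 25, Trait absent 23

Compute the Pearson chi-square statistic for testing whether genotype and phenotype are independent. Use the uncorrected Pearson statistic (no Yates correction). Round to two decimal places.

Row totals: 35, 48. Column totals: 50, 33. Grand total N = 83.
Expected counts (row total × column total / N):
  AA/Aa, Trait present: 35×50/83 = 21.084
  AA/Aa, Trait absent: 35×33/83 = 13.916
  aa, Trait present: 48×50/83 = 28.916
  aa, Trait absent: 48×33/83 = 19.084
Contributions (O − E)²/E:
  (25 − 21.084)²/21.084 = 0.7273
  (10 − 13.916)²/13.916 = 1.1020
  (25 − 28.916)²/28.916 = 0.5303
  (23 − 19.084)²/19.084 = 0.8036
χ² = 0.7273 + 1.1020 + 0.5303 + 0.8036 = 3.16

3.16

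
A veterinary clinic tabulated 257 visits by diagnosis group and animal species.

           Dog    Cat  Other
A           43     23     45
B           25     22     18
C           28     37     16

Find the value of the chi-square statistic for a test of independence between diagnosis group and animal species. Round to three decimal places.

Row totals: 111, 65, 81. Column totals: 96, 82, 79. Grand total N = 257.
Expected counts (row total × column total / N):
  A, Dog: 111×96/257 = 41.4630
  A, Cat: 111×82/257 = 35.4163
  A, Other: 111×79/257 = 34.1206
  B, Dog: 65×96/257 = 24.2802
  B, Cat: 65×82/257 = 20.7393
  B, Other: 65×79/257 = 19.9805
  C, Dog: 81×96/257 = 30.2568
  C, Cat: 81×82/257 = 25.8444
  C, Other: 81×79/257 = 24.8988
Contributions (O − E)²/E:
  (43 − 41.4630)²/41.4630 = 0.0570
  (23 − 35.4163)²/35.4163 = 4.3529
  (45 − 34.1206)²/34.1206 = 3.4689
  (25 − 24.2802)²/24.2802 = 0.0213
  (22 − 20.7393)²/20.7393 = 0.0766
  (18 − 19.9805)²/19.9805 = 0.1963
  (28 − 30.2568)²/30.2568 = 0.1683
  (37 − 25.8444)²/25.8444 = 4.8153
  (16 − 24.8988)²/24.8988 = 3.1804
χ² = 0.0570 + 4.3529 + 3.4689 + 0.0213 + 0.0766 + 0.1963 + 0.1683 + 4.8153 + 3.1804 = 16.337

16.337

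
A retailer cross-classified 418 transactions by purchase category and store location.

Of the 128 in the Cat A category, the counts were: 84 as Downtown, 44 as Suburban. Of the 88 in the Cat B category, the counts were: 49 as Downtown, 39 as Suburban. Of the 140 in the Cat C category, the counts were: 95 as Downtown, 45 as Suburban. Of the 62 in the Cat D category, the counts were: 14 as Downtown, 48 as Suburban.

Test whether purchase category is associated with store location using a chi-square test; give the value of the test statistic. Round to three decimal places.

Row totals: 128, 88, 140, 62. Column totals: 242, 176. Grand total N = 418.
Expected counts (row total × column total / N):
  Cat A, Downtown: 128×242/418 = 74.1053
  Cat A, Suburban: 128×176/418 = 53.8947
  Cat B, Downtown: 88×242/418 = 50.9474
  Cat B, Suburban: 88×176/418 = 37.0526
  Cat C, Downtown: 140×242/418 = 81.0526
  Cat C, Suburban: 140×176/418 = 58.9474
  Cat D, Downtown: 62×242/418 = 35.8947
  Cat D, Suburban: 62×176/418 = 26.1053
Contributions (O − E)²/E:
  (84 − 74.1053)²/74.1053 = 1.3212
  (44 − 53.8947)²/53.8947 = 1.8166
  (49 − 50.9474)²/50.9474 = 0.0744
  (39 − 37.0526)²/37.0526 = 0.1024
  (95 − 81.0526)²/81.0526 = 2.4000
  (45 − 58.9474)²/58.9474 = 3.3001
  (14 − 35.8947)²/35.8947 = 13.3551
  (48 − 26.1053)²/26.1053 = 18.3632
χ² = 1.3212 + 1.8166 + 0.0744 + 0.1024 + 2.4000 + 3.3001 + 13.3551 + 18.3632 = 40.733

40.733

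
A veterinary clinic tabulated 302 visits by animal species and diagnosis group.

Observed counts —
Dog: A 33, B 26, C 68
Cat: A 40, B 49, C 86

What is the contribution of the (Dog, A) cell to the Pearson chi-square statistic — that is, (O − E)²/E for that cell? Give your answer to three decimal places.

Row total (Dog) = 127; column total (A) = 73; N = 302.
Expected count E = 127 × 73 / 302 = 30.6987.
Contribution = (O − E)²/E = (33 − 30.6987)² / 30.6987 = 0.173.

0.173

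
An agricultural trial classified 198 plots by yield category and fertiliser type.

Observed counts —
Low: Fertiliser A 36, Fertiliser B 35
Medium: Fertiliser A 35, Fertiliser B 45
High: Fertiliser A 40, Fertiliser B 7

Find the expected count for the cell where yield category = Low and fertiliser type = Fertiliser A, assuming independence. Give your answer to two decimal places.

Row total (Low) = 71; column total (Fertiliser A) = 111; grand total N = 198.
Expected count = (row total × column total) / N = 71 × 111 / 198 = 39.80.

39.80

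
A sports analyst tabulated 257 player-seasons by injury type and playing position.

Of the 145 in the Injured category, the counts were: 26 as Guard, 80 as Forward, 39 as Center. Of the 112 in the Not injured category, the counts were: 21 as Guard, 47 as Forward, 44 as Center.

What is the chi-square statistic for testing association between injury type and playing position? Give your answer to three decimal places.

Row totals: 145, 112. Column totals: 47, 127, 83. Grand total N = 257.
Expected counts (row total × column total / N):
  Injured, Guard: 145×47/257 = 26.5175
  Injured, Forward: 145×127/257 = 71.6537
  Injured, Center: 145×83/257 = 46.8288
  Not injured, Guard: 112×47/257 = 20.4825
  Not injured, Forward: 112×127/257 = 55.3463
  Not injured, Center: 112×83/257 = 36.1712
Contributions (O − E)²/E:
  (26 − 26.5175)²/26.5175 = 0.0101
  (80 − 71.6537)²/71.6537 = 0.9722
  (39 − 46.8288)²/46.8288 = 1.3088
  (21 − 20.4825)²/20.4825 = 0.0131
  (47 − 55.3463)²/55.3463 = 1.2586
  (44 − 36.1712)²/36.1712 = 1.6944
χ² = 0.0101 + 0.9722 + 1.3088 + 0.0131 + 1.2586 + 1.6944 = 5.257

5.257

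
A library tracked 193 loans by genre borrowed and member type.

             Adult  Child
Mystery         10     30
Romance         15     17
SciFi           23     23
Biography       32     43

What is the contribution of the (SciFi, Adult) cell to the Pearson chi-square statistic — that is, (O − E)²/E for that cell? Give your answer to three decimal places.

0.811

Row total (SciFi) = 46; column total (Adult) = 80; N = 193.
Expected count E = 46 × 80 / 193 = 19.0674.
Contribution = (O − E)²/E = (23 − 19.0674)² / 19.0674 = 0.811.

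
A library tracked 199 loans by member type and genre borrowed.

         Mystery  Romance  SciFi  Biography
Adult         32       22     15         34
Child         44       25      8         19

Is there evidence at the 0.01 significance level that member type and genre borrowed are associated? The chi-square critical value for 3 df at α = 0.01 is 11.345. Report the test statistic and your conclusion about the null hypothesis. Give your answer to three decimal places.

8.226; fail to reject H₀

Row totals: 103, 96. Column totals: 76, 47, 23, 53. Grand total N = 199.
Expected counts (row total × column total / N):
  Adult, Mystery: 103×76/199 = 39.3367
  Adult, Romance: 103×47/199 = 24.3266
  Adult, SciFi: 103×23/199 = 11.9045
  Adult, Biography: 103×53/199 = 27.4322
  Child, Mystery: 96×76/199 = 36.6633
  Child, Romance: 96×47/199 = 22.6734
  Child, SciFi: 96×23/199 = 11.0955
  Child, Biography: 96×53/199 = 25.5678
Contributions (O − E)²/E:
  (32 − 39.3367)²/39.3367 = 1.3684
  (22 − 24.3266)²/24.3266 = 0.2225
  (15 − 11.9045)²/11.9045 = 0.8049
  (34 − 27.4322)²/27.4322 = 1.5725
  (44 − 36.6633)²/36.6633 = 1.4681
  (25 − 22.6734)²/22.6734 = 0.2387
  (8 − 11.0955)²/11.0955 = 0.8636
  (19 − 25.5678)²/25.5678 = 1.6871
χ² = 1.3684 + 0.2225 + 0.8049 + 1.5725 + 1.4681 + 0.2387 + 0.8636 + 1.6871 = 8.226
df = (2−1)(4−1) = 3. Since 8.226 < 11.345, fail to reject the null hypothesis of independence at α = 0.01.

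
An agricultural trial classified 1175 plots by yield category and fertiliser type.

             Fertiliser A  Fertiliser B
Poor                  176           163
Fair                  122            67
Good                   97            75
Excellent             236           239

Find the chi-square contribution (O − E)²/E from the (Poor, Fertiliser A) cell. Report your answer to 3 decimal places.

0.201

Row total (Poor) = 339; column total (Fertiliser A) = 631; N = 1175.
Expected count E = 339 × 631 / 1175 = 182.0502.
Contribution = (O − E)²/E = (176 − 182.0502)² / 182.0502 = 0.201.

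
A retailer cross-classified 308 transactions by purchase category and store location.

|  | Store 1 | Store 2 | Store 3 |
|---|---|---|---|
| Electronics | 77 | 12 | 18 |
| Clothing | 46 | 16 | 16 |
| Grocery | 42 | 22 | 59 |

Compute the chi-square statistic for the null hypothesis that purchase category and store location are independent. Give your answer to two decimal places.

Row totals: 107, 78, 123. Column totals: 165, 50, 93. Grand total N = 308.
Expected counts (row total × column total / N):
  Electronics, Store 1: 107×165/308 = 57.3214
  Electronics, Store 2: 107×50/308 = 17.3701
  Electronics, Store 3: 107×93/308 = 32.3084
  Clothing, Store 1: 78×165/308 = 41.7857
  Clothing, Store 2: 78×50/308 = 12.6623
  Clothing, Store 3: 78×93/308 = 23.5519
  Grocery, Store 1: 123×165/308 = 65.8929
  Grocery, Store 2: 123×50/308 = 19.9675
  Grocery, Store 3: 123×93/308 = 37.1396
Contributions (O − E)²/E:
  (77 − 57.3214)²/57.3214 = 6.7557
  (12 − 17.3701)²/17.3701 = 1.6602
  (18 − 32.3084)²/32.3084 = 6.3368
  (46 − 41.7857)²/41.7857 = 0.4250
  (16 − 12.6623)²/12.6623 = 0.8798
  (16 − 23.5519)²/23.5519 = 2.4215
  (42 − 65.8929)²/65.8929 = 8.6636
  (22 − 19.9675)²/19.9675 = 0.2069
  (59 − 37.1396)²/37.1396 = 12.8670
χ² = 6.7557 + 1.6602 + 6.3368 + 0.4250 + 0.8798 + 2.4215 + 8.6636 + 0.2069 + 12.8670 = 40.22

40.22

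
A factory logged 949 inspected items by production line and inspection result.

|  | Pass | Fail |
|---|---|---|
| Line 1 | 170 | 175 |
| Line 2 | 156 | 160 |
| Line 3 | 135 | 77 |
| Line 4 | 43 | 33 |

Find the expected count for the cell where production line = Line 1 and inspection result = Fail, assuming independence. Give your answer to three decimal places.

161.776

Row total (Line 1) = 345; column total (Fail) = 445; grand total N = 949.
Expected count = (row total × column total) / N = 345 × 445 / 949 = 161.776.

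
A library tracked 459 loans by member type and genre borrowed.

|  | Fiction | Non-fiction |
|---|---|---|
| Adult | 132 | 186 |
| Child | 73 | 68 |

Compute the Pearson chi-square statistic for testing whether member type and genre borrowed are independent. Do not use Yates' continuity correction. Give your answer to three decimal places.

Row totals: 318, 141. Column totals: 205, 254. Grand total N = 459.
Expected counts (row total × column total / N):
  Adult, Fiction: 318×205/459 = 142.0261
  Adult, Non-fiction: 318×254/459 = 175.9739
  Child, Fiction: 141×205/459 = 62.9739
  Child, Non-fiction: 141×254/459 = 78.0261
Contributions (O − E)²/E:
  (132 − 142.0261)²/142.0261 = 0.7078
  (186 − 175.9739)²/175.9739 = 0.5712
  (73 − 62.9739)²/62.9739 = 1.5963
  (68 − 78.0261)²/78.0261 = 1.2883
χ² = 0.7078 + 0.5712 + 1.5963 + 1.2883 = 4.164

4.164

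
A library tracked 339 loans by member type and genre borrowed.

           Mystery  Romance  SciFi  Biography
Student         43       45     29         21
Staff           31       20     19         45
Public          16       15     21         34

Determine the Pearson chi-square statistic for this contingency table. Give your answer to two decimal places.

Row totals: 138, 115, 86. Column totals: 90, 80, 69, 100. Grand total N = 339.
Expected counts (row total × column total / N):
  Student, Mystery: 138×90/339 = 36.63717
  Student, Romance: 138×80/339 = 32.56637
  Student, SciFi: 138×69/339 = 28.08850
  Student, Biography: 138×100/339 = 40.70796
  Staff, Mystery: 115×90/339 = 30.53097
  Staff, Romance: 115×80/339 = 27.13864
  Staff, SciFi: 115×69/339 = 23.40708
  Staff, Biography: 115×100/339 = 33.92330
  Public, Mystery: 86×90/339 = 22.83186
  Public, Romance: 86×80/339 = 20.29499
  Public, SciFi: 86×69/339 = 17.50442
  Public, Biography: 86×100/339 = 25.36873
Contributions (O − E)²/E:
  (43 − 36.63717)²/36.63717 = 1.1050
  (45 − 32.56637)²/32.56637 = 4.7471
  (29 − 28.08850)²/28.08850 = 0.0296
  (21 − 40.70796)²/40.70796 = 9.5412
  (31 − 30.53097)²/30.53097 = 0.0072
  (20 − 27.13864)²/27.13864 = 1.8778
  (19 − 23.40708)²/23.40708 = 0.8298
  (45 − 33.92330)²/33.92330 = 3.6168
  (16 − 22.83186)²/22.83186 = 2.0443
  (15 − 20.29499)²/20.29499 = 1.3815
  (21 − 17.50442)²/17.50442 = 0.6981
  (34 − 25.36873)²/25.36873 = 2.9366
χ² = 1.1050 + 4.7471 + 0.0296 + 9.5412 + 0.0072 + 1.8778 + 0.8298 + 3.6168 + 2.0443 + 1.3815 + 0.6981 + 2.9366 = 28.81

28.81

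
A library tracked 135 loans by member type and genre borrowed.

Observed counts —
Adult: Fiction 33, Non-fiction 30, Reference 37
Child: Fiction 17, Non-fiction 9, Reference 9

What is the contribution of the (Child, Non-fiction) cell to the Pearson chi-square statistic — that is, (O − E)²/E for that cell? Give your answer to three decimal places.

0.122

Row total (Child) = 35; column total (Non-fiction) = 39; N = 135.
Expected count E = 35 × 39 / 135 = 10.1111.
Contribution = (O − E)²/E = (9 − 10.1111)² / 10.1111 = 0.122.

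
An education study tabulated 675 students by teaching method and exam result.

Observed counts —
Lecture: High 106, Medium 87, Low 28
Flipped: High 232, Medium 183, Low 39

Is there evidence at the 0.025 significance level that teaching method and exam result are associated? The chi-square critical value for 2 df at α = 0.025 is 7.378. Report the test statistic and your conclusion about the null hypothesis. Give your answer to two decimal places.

2.82; fail to reject H₀

Row totals: 221, 454. Column totals: 338, 270, 67. Grand total N = 675.
Expected counts (row total × column total / N):
  Lecture, High: 221×338/675 = 110.664
  Lecture, Medium: 221×270/675 = 88.400
  Lecture, Low: 221×67/675 = 21.936
  Flipped, High: 454×338/675 = 227.336
  Flipped, Medium: 454×270/675 = 181.600
  Flipped, Low: 454×67/675 = 45.064
Contributions (O − E)²/E:
  (106 − 110.664)²/110.664 = 0.1966
  (87 − 88.400)²/88.400 = 0.0222
  (28 − 21.936)²/21.936 = 1.6763
  (232 − 227.336)²/227.336 = 0.0957
  (183 − 181.600)²/181.600 = 0.0108
  (39 − 45.064)²/45.064 = 0.8160
χ² = 0.1966 + 0.0222 + 1.6763 + 0.0957 + 0.0108 + 0.8160 = 2.82
df = (2−1)(3−1) = 2. Since 2.82 < 7.378, fail to reject the null hypothesis of independence at α = 0.025.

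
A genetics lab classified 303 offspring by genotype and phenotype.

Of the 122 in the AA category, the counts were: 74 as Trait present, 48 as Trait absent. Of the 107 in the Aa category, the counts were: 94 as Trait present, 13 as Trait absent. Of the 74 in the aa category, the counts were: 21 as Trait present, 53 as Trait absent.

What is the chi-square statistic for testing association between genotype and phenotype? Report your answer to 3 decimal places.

66.187

Row totals: 122, 107, 74. Column totals: 189, 114. Grand total N = 303.
Expected counts (row total × column total / N):
  AA, Trait present: 122×189/303 = 76.0990
  AA, Trait absent: 122×114/303 = 45.9010
  Aa, Trait present: 107×189/303 = 66.7426
  Aa, Trait absent: 107×114/303 = 40.2574
  aa, Trait present: 74×189/303 = 46.1584
  aa, Trait absent: 74×114/303 = 27.8416
Contributions (O − E)²/E:
  (74 − 76.0990)²/76.0990 = 0.0579
  (48 − 45.9010)²/45.9010 = 0.0960
  (94 − 66.7426)²/66.7426 = 11.1318
  (13 − 40.2574)²/40.2574 = 18.4554
  (21 − 46.1584)²/46.1584 = 13.7125
  (53 − 27.8416)²/27.8416 = 22.7338
χ² = 0.0579 + 0.0960 + 11.1318 + 18.4554 + 13.7125 + 22.7338 = 66.187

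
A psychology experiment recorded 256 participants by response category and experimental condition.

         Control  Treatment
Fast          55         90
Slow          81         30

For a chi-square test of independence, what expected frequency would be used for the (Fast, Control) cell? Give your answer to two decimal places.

77.03

Row total (Fast) = 145; column total (Control) = 136; grand total N = 256.
Expected count = (row total × column total) / N = 145 × 136 / 256 = 77.03.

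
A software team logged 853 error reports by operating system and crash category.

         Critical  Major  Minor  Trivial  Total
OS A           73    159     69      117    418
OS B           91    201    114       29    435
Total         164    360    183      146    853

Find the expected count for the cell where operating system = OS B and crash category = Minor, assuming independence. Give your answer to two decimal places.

93.32

Row total (OS B) = 435; column total (Minor) = 183; grand total N = 853.
Expected count = (row total × column total) / N = 435 × 183 / 853 = 93.32.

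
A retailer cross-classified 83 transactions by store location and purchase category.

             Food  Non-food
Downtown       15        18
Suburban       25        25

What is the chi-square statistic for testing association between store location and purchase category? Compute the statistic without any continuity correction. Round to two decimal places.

0.16

Row totals: 33, 50. Column totals: 40, 43. Grand total N = 83.
Expected counts (row total × column total / N):
  Downtown, Food: 33×40/83 = 15.904
  Downtown, Non-food: 33×43/83 = 17.096
  Suburban, Food: 50×40/83 = 24.096
  Suburban, Non-food: 50×43/83 = 25.904
Contributions (O − E)²/E:
  (15 − 15.904)²/15.904 = 0.0514
  (18 − 17.096)²/17.096 = 0.0478
  (25 − 24.096)²/24.096 = 0.0339
  (25 − 25.904)²/25.904 = 0.0315
χ² = 0.0514 + 0.0478 + 0.0339 + 0.0315 = 0.16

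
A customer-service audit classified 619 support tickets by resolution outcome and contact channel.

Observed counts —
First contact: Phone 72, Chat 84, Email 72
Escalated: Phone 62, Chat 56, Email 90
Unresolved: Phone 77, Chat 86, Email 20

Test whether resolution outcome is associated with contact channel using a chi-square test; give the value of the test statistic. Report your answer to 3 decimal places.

50.929

Row totals: 228, 208, 183. Column totals: 211, 226, 182. Grand total N = 619.
Expected counts (row total × column total / N):
  First contact, Phone: 228×211/619 = 77.7189
  First contact, Chat: 228×226/619 = 83.2439
  First contact, Email: 228×182/619 = 67.0372
  Escalated, Phone: 208×211/619 = 70.9015
  Escalated, Chat: 208×226/619 = 75.9418
  Escalated, Email: 208×182/619 = 61.1567
  Unresolved, Phone: 183×211/619 = 62.3796
  Unresolved, Chat: 183×226/619 = 66.8142
  Unresolved, Email: 183×182/619 = 53.8061
Contributions (O − E)²/E:
  (72 − 77.7189)²/77.7189 = 0.4208
  (84 − 83.2439)²/83.2439 = 0.0069
  (72 − 67.0372)²/67.0372 = 0.3674
  (62 − 70.9015)²/70.9015 = 1.1176
  (56 − 75.9418)²/75.9418 = 5.2366
  (90 − 61.1567)²/61.1567 = 13.6033
  (77 − 62.3796)²/62.3796 = 3.4267
  (86 − 66.8142)²/66.8142 = 5.5092
  (20 − 53.8061)²/53.8061 = 21.2402
χ² = 0.4208 + 0.0069 + 0.3674 + 1.1176 + 5.2366 + 13.6033 + 3.4267 + 5.5092 + 21.2402 = 50.929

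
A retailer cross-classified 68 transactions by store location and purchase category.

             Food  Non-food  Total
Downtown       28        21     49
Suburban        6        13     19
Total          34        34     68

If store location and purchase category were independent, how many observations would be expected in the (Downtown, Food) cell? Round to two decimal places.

24.50

Row total (Downtown) = 49; column total (Food) = 34; grand total N = 68.
Expected count = (row total × column total) / N = 49 × 34 / 68 = 24.50.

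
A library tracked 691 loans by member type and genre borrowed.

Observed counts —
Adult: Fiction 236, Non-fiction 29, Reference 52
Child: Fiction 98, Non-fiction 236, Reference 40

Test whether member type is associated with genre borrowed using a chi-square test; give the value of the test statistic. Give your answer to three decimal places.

217.053

Row totals: 317, 374. Column totals: 334, 265, 92. Grand total N = 691.
Expected counts (row total × column total / N):
  Adult, Fiction: 317×334/691 = 153.2243
  Adult, Non-fiction: 317×265/691 = 121.5702
  Adult, Reference: 317×92/691 = 42.2055
  Child, Fiction: 374×334/691 = 180.7757
  Child, Non-fiction: 374×265/691 = 143.4298
  Child, Reference: 374×92/691 = 49.7945
Contributions (O − E)²/E:
  (236 − 153.2243)²/153.2243 = 44.7176
  (29 − 121.5702)²/121.5702 = 70.4880
  (52 − 42.2055)²/42.2055 = 2.2730
  (98 − 180.7757)²/180.7757 = 37.9023
  (236 − 143.4298)²/143.4298 = 59.7452
  (40 − 49.7945)²/49.7945 = 1.9266
χ² = 44.7176 + 70.4880 + 2.2730 + 37.9023 + 59.7452 + 1.9266 = 217.053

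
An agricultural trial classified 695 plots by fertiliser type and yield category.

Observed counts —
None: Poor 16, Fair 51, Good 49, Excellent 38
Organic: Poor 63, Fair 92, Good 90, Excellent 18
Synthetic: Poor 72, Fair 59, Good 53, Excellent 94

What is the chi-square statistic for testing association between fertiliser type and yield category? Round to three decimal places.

80.773

Row totals: 154, 263, 278. Column totals: 151, 202, 192, 150. Grand total N = 695.
Expected counts (row total × column total / N):
  None, Poor: 154×151/695 = 33.4590
  None, Fair: 154×202/695 = 44.7597
  None, Good: 154×192/695 = 42.5439
  None, Excellent: 154×150/695 = 33.2374
  Organic, Poor: 263×151/695 = 57.1410
  Organic, Fair: 263×202/695 = 76.4403
  Organic, Good: 263×192/695 = 72.6561
  Organic, Excellent: 263×150/695 = 56.7626
  Synthetic, Poor: 278×151/695 = 60.4000
  Synthetic, Fair: 278×202/695 = 80.8000
  Synthetic, Good: 278×192/695 = 76.8000
  Synthetic, Excellent: 278×150/695 = 60.0000
Contributions (O − E)²/E:
  (16 − 33.4590)²/33.4590 = 9.1102
  (51 − 44.7597)²/44.7597 = 0.8700
  (49 − 42.5439)²/42.5439 = 0.9797
  (38 − 33.2374)²/33.2374 = 0.6824
  (63 − 57.1410)²/57.1410 = 0.6008
  (92 − 76.4403)²/76.4403 = 3.1672
  (90 − 72.6561)²/72.6561 = 4.1402
  (18 − 56.7626)²/56.7626 = 26.4706
  (72 − 60.4000)²/60.4000 = 2.2278
  (59 − 80.8000)²/80.8000 = 5.8817
  (53 − 76.8000)²/76.8000 = 7.3755
  (94 − 60.0000)²/60.0000 = 19.2667
χ² = 9.1102 + 0.8700 + 0.9797 + 0.6824 + 0.6008 + 3.1672 + 4.1402 + 26.4706 + 2.2278 + 5.8817 + 7.3755 + 19.2667 = 80.773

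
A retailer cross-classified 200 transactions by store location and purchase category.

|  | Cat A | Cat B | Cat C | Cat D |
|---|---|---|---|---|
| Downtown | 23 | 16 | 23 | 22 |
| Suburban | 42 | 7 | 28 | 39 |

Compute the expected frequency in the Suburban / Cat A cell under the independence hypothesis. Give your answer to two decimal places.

Row total (Suburban) = 116; column total (Cat A) = 65; grand total N = 200.
Expected count = (row total × column total) / N = 116 × 65 / 200 = 37.70.

37.70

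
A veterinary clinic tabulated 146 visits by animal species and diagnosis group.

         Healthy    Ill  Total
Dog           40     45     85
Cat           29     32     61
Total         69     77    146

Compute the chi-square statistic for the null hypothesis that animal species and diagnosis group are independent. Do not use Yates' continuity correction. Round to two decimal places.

0.00

Grand total N = 146.
Expected counts (row total × column total / N):
  Dog, Healthy: 85×69/146 = 40.171
  Dog, Ill: 85×77/146 = 44.829
  Cat, Healthy: 61×69/146 = 28.829
  Cat, Ill: 61×77/146 = 32.171
Contributions (O − E)²/E:
  (40 − 40.171)²/40.171 = 0.0007
  (45 − 44.829)²/44.829 = 0.0007
  (29 − 28.829)²/28.829 = 0.0010
  (32 − 32.171)²/32.171 = 0.0009
χ² = 0.0007 + 0.0007 + 0.0010 + 0.0009 = 0.00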